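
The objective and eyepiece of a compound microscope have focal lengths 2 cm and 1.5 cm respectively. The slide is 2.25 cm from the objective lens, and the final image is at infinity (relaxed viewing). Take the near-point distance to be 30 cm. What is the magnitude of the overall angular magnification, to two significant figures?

160

Objective: 1/d_i = 1/f_obj - 1/d_o = 1/2 - 1/2.25 = 0.05556 cm^-1, so d_i = 18.000 cm.
m_obj = -d_i/d_o = -18.000/2.25 = -8.000.
Eyepiece angular magnification (image at infinity): M_eye = D/f_e = 30/1.5 = 20.000.
Overall M = m_obj x M_eye = (-8.000)(20.000) = -160.00.
|M| = 160.00.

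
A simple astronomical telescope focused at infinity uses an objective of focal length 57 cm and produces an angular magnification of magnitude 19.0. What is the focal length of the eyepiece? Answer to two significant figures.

3.0 cm

|M| = f_obj/f_eye, so f_eye = f_obj/|M| = 57/19.0 = 3.000 cm.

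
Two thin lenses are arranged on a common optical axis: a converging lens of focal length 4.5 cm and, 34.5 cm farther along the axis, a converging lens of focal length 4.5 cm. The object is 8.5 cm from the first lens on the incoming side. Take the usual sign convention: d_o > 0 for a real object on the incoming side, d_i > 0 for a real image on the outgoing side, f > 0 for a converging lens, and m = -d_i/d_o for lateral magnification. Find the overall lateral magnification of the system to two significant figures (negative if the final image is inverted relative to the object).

Lens 1: 1/d_i1 = 1/f_1 - 1/d_o1 = 1/4.5 - 1/8.5 = 0.10458 cm^-1, so d_i1 = 9.563 cm.
m_1 = -(9.563)/8.5 = -1.1250.
The intermediate image is 9.563 cm to the right of lens 1, so d_o2 = L - d_i1 = 34.5 - 9.563 = 24.938 cm.
Lens 2: 1/d_i2 = 1/f_2 - 1/d_o2 = 1/4.5 - 1/(24.938) = 0.18212 cm^-1, so d_i2 = 5.491 cm.
m_2 = -(5.491)/(24.938) = -0.2202.
Total m = m_1 x m_2 = (-1.1250)(-0.2202) = 0.2477.

0.25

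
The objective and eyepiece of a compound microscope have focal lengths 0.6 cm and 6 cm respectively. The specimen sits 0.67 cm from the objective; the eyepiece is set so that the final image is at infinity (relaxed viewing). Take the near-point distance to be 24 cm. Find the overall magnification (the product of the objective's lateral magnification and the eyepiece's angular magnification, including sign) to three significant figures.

Objective: 1/d_i = 1/f_obj - 1/d_o = 1/0.6 - 1/0.67 = 0.17413 cm^-1, so d_i = 5.743 cm.
m_obj = -d_i/d_o = -5.743/0.67 = -8.571.
Eyepiece angular magnification (image at infinity): M_eye = D/f_e = 24/6 = 4.000.
Overall M = m_obj x M_eye = (-8.571)(4.000) = -34.29.

-34.3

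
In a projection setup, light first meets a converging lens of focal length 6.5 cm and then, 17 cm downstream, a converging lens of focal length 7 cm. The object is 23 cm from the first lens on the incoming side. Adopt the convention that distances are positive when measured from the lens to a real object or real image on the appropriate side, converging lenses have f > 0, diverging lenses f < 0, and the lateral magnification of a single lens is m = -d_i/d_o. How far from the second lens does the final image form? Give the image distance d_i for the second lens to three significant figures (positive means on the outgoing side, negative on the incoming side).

Applying the thin-lens equation to the first lens, 1/6.5 = 1/23 + 1/d_i1, which gives d_i1 = 9.061 cm.
That image sits 7.939 cm in front of the second lens, so d_o2 = 7.939 cm.
Applying the thin-lens equation again with f_2 = 7 cm and d_o2 = 7.939 cm gives d_i2 = 59.161 cm.

59.2 cm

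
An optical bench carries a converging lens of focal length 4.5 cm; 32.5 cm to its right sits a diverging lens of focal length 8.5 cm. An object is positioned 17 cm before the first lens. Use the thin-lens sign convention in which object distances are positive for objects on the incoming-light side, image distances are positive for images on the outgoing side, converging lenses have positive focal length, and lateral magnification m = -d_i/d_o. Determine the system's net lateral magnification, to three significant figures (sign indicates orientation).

-0.0877

First lens: d_i1 = 1/(1/4.5 - 1/17) = 6.120 cm.
m_1 = -(6.120)/17 = -0.3600.
The intermediate image is 6.120 cm to the right of lens 1, so d_o2 = L - d_i1 = 32.5 - 6.120 = 26.380 cm.
Second lens: d_i2 = 1/(1/(-8.5) - 1/(26.380)) = -6.429 cm.
m_2 = -(-6.429)/(26.380) = 0.2437.
The system's lateral magnification is m_1 m_2 = (-0.3600)(0.2437) = -0.0877.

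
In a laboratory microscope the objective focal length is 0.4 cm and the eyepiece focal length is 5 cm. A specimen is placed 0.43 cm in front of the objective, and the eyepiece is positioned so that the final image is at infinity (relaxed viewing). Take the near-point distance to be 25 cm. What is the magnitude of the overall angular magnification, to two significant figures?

67

Objective: 1/d_i = 1/f_obj - 1/d_o = 1/0.4 - 1/0.43 = 0.17442 cm^-1, so d_i = 5.733 cm.
m_obj = -d_i/d_o = -5.733/0.43 = -13.333.
Eyepiece angular magnification (image at infinity): M_eye = D/f_e = 25/5 = 5.000.
Overall M = m_obj x M_eye = (-13.333)(5.000) = -66.67.
|M| = 66.67.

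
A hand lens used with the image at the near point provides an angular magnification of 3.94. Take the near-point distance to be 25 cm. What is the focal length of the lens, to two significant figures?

8.5 cm

For the image at the near point, M = 1 + D/f.
f = D/(M - 1) = 25/(3.94 - 1) = 8.503 cm.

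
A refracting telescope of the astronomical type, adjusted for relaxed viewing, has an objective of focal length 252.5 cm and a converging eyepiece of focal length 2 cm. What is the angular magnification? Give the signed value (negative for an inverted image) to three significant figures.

M = -f_obj/f_eye = -252.5/(2) = -126.250.

-126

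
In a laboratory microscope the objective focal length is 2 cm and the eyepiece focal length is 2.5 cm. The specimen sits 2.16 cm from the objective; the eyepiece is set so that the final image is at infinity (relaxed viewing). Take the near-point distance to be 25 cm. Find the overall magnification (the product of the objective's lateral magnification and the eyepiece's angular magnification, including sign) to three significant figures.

Objective: 1/d_i = 1/f_obj - 1/d_o = 1/2 - 1/2.16 = 0.03704 cm^-1, so d_i = 27.000 cm.
m_obj = -d_i/d_o = -27.000/2.16 = -12.500.
Eyepiece angular magnification (image at infinity): M_eye = D/f_e = 25/2.5 = 10.000.
Overall M = m_obj x M_eye = (-12.500)(10.000) = -125.00.

-125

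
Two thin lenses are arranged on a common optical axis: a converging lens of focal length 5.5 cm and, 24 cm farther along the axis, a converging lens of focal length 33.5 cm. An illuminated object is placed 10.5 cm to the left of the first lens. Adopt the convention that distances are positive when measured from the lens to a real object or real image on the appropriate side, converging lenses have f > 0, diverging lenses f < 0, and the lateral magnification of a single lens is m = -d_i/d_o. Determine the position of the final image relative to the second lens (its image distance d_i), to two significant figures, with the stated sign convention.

-20 cm

Applying the thin-lens equation to the first lens, 1/5.5 = 1/10.5 + 1/d_i1, which gives d_i1 = 11.550 cm.
Object distance for lens 2: d_o2 = 24 - 11.550 = 12.450 cm.
Applying the thin-lens equation again with f_2 = 33.5 cm and d_o2 = 12.450 cm gives d_i2 = -19.814 cm.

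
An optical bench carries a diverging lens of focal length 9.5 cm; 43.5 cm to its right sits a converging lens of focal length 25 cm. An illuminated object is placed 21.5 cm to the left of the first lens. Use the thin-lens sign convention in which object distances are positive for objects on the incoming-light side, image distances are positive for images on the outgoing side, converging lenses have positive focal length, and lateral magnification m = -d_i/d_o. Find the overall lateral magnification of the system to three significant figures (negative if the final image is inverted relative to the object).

-0.305

First lens: d_i1 = 1/(1/(-9.5) - 1/21.5) = -6.589 cm.
m_1 = -(-6.589)/21.5 = 0.3065.
The intermediate image is virtual, 6.589 cm to the left of lens 1, so d_o2 = L - d_i1 = 43.5 - (-6.589) = 50.089 cm.
Second lens: d_i2 = 1/(1/25 - 1/(50.089)) = 49.912 cm.
m_2 = -(49.912)/(50.089) = -0.9965.
Overall magnification: m = m_1 m_2 = -0.3054.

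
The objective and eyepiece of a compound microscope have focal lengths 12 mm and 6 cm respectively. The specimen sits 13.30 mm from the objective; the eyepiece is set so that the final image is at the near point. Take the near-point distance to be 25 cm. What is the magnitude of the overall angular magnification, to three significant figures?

47.7

Convert to cm: f_obj = 12 mm = 1.2 cm; d_o = 13.30 mm = 1.33 cm.
Objective: 1/d_i = 1/f_obj - 1/d_o = 1/1.2 - 1/1.33 = 0.08145 cm^-1, so d_i = 12.277 cm.
m_obj = -d_i/d_o = -12.277/1.33 = -9.231.
Eyepiece angular magnification (image at near point): M_eye = 1 + D/f_e = 1 + 25/6 = 5.167.
Overall M = m_obj x M_eye = (-9.231)(5.167) = -47.69.
|M| = 47.69.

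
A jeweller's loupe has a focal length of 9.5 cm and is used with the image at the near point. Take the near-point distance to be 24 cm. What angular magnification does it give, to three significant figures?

M = 1 + D/f = 1 + 24/9.5 = 3.526.

3.53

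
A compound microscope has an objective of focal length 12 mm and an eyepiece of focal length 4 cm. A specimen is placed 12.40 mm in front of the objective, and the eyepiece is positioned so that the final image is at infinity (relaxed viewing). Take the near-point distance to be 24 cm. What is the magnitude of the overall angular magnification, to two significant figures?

Convert to cm: f_obj = 12 mm = 1.2 cm; d_o = 12.40 mm = 1.24 cm.
Objective: 1/d_i = 1/f_obj - 1/d_o = 1/1.2 - 1/1.24 = 0.02688 cm^-1, so d_i = 37.200 cm.
m_obj = -d_i/d_o = -37.200/1.24 = -30.000.
Eyepiece angular magnification (image at infinity): M_eye = D/f_e = 24/4 = 6.000.
Overall M = m_obj x M_eye = (-30.000)(6.000) = -180.00.
|M| = 180.00.

180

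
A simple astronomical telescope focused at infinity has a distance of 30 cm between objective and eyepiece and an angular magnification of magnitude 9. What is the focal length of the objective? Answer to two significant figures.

27 cm

In normal adjustment the tube length equals f_obj + f_eye and |M| = f_obj/f_eye.
So f_obj = 9 f_eye and 9 f_eye + f_eye = 30 cm, giving f_eye = 30/10 = 3.000 cm and f_obj = 27.000 cm.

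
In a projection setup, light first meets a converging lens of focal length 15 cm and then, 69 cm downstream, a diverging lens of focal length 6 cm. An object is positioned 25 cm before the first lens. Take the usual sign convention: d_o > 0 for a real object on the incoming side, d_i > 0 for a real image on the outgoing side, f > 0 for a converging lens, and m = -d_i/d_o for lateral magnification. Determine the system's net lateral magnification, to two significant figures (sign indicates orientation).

-0.24

First lens: d_i1 = 1/(1/15 - 1/25) = 37.500 cm.
m_1 = -(37.500)/25 = -1.5000.
That image sits 31.500 cm in front of the second lens, so d_o2 = 31.500 cm.
Second lens: d_i2 = 1/(1/(-6) - 1/(31.500)) = -5.040 cm.
m_2 = -(-5.040)/(31.500) = 0.1600.
Total m = m_1 x m_2 = (-1.5000)(0.1600) = -0.2400.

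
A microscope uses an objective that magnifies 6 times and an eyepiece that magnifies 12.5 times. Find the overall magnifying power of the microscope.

75

The overall magnification of a compound microscope is the product of the objective and eyepiece magnifications:
M = M_obj x M_eye = 6 x 12.5 = 75.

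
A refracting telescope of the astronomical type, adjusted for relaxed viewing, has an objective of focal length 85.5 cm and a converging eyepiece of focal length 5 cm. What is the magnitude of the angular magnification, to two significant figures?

|M| = f_obj/|f_eye| = 85.5/5 = 17.100.

17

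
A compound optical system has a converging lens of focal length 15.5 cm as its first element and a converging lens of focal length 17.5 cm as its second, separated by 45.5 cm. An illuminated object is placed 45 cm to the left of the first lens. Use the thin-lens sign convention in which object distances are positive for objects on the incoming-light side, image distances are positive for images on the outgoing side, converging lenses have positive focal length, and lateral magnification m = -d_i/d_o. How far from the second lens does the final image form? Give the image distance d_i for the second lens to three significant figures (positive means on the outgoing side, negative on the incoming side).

87.8 cm

Applying the thin-lens equation to the first lens, 1/15.5 = 1/45 + 1/d_i1, which gives d_i1 = 23.644 cm.
That image sits 21.856 cm in front of the second lens, so d_o2 = 21.856 cm.
Applying the thin-lens equation again with f_2 = 17.5 cm and d_o2 = 21.856 cm gives d_i2 = 87.806 cm.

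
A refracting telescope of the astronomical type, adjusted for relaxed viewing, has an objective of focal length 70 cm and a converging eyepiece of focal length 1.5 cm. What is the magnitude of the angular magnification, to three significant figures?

46.7

|M| = f_obj/|f_eye| = 70/1.5 = 46.667.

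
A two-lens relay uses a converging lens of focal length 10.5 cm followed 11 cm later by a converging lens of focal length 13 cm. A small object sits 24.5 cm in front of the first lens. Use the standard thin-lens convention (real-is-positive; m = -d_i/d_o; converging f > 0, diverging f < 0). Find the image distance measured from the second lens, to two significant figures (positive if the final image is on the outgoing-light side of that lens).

Lens 1: 1/d_i1 = 1/f_1 - 1/d_o1 = 1/10.5 - 1/24.5 = 0.05442 cm^-1, so d_i1 = 18.375 cm.
Since 18.375 cm > 11 cm, the first image lies past the second lens and serves as a virtual object: d_o2 = L - d_i1 = -7.375 cm.
Lens 2: 1/d_i2 = 1/f_2 - 1/d_o2 = 1/13 - 1/(-7.375) = 0.21252 cm^-1, so d_i2 = 4.706 cm.

4.7 cm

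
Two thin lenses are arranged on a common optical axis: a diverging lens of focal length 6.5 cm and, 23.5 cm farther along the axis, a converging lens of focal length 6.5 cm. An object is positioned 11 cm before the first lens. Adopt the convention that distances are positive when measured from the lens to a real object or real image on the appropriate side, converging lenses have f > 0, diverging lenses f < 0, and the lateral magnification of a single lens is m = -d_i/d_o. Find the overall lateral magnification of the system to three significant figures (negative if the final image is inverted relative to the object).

-0.114

Lens 1: 1/d_i1 = 1/f_1 - 1/d_o1 = 1/(-6.5) - 1/11 = -0.24476 cm^-1, so d_i1 = -4.086 cm.
m_1 = -(-4.086)/11 = 0.3714.
With d_i1 < 0 the first image is virtual and lies on the object side; the object distance for lens 2 is d_o2 = 23.5 - (-4.086) = 27.586 cm.
Lens 2: 1/d_i2 = 1/f_2 - 1/d_o2 = 1/6.5 - 1/(27.586) = 0.11760 cm^-1, so d_i2 = 8.504 cm.
m_2 = -(8.504)/(27.586) = -0.3083.
The system's lateral magnification is m_1 m_2 = (0.3714)(-0.3083) = -0.1145.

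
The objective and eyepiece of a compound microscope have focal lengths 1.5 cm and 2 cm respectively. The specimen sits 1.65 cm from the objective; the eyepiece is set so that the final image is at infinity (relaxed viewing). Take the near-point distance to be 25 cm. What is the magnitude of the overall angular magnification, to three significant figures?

125

Objective: 1/d_i = 1/f_obj - 1/d_o = 1/1.5 - 1/1.65 = 0.06061 cm^-1, so d_i = 16.500 cm.
m_obj = -d_i/d_o = -16.500/1.65 = -10.000.
Eyepiece angular magnification (image at infinity): M_eye = D/f_e = 25/2 = 12.500.
Overall M = m_obj x M_eye = (-10.000)(12.500) = -125.00.
|M| = 125.00.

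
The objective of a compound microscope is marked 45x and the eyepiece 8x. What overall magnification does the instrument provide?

360

The overall magnification of a compound microscope is the product of the objective and eyepiece magnifications:
M = M_obj x M_eye = 45 x 8 = 360.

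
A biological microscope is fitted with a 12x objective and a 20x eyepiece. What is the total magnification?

The overall magnification of a compound microscope is the product of the objective and eyepiece magnifications:
M = M_obj x M_eye = 12 x 20 = 240.

240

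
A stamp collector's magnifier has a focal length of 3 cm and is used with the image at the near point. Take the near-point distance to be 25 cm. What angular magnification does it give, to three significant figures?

9.33

M = 1 + D/f = 1 + 25/3 = 9.333.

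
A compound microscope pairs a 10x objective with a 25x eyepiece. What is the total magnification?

250

The overall magnification of a compound microscope is the product of the objective and eyepiece magnifications:
M = M_obj x M_eye = 10 x 25 = 250.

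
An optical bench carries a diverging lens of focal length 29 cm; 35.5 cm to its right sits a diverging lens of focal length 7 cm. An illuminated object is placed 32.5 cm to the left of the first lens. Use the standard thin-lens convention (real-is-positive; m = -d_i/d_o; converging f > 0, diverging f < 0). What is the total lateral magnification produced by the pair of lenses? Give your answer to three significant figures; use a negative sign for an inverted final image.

0.0571

Lens 1: 1/d_i1 = 1/f_1 - 1/d_o1 = 1/(-29) - 1/32.5 = -0.06525 cm^-1, so d_i1 = -15.325 cm.
m_1 = -(-15.325)/32.5 = 0.4715.
With d_i1 < 0 the first image is virtual and lies on the object side; the object distance for lens 2 is d_o2 = 35.5 - (-15.325) = 50.825 cm.
Lens 2: 1/d_i2 = 1/f_2 - 1/d_o2 = 1/(-7) - 1/(50.825) = -0.16253 cm^-1, so d_i2 = -6.153 cm.
m_2 = -(-6.153)/(50.825) = 0.1211.
The system's lateral magnification is m_1 m_2 = (0.4715)(0.1211) = 0.0571.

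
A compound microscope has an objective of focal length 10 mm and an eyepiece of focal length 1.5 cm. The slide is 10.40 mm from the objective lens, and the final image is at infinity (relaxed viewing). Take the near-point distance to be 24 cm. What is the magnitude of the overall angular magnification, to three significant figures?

Convert to cm: f_obj = 10 mm = 1 cm; d_o = 10.40 mm = 1.04 cm.
Objective: 1/d_i = 1/f_obj - 1/d_o = 1/1 - 1/1.04 = 0.03846 cm^-1, so d_i = 26.000 cm.
m_obj = -d_i/d_o = -26.000/1.04 = -25.000.
Eyepiece angular magnification (image at infinity): M_eye = D/f_e = 24/1.5 = 16.000.
Overall M = m_obj x M_eye = (-25.000)(16.000) = -400.00.
|M| = 400.00.

400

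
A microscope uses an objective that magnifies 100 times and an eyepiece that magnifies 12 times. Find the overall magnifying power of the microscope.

1200

The overall magnification of a compound microscope is the product of the objective and eyepiece magnifications:
M = M_obj x M_eye = 100 x 12 = 1200.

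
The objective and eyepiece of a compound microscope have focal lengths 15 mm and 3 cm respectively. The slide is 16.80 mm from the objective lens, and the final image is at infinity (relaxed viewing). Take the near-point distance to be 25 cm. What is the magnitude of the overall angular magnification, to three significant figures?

Convert to cm: f_obj = 15 mm = 1.5 cm; d_o = 16.80 mm = 1.68 cm.
Objective: 1/d_i = 1/f_obj - 1/d_o = 1/1.5 - 1/1.68 = 0.07143 cm^-1, so d_i = 14.000 cm.
m_obj = -d_i/d_o = -14.000/1.68 = -8.333.
Eyepiece angular magnification (image at infinity): M_eye = D/f_e = 25/3 = 8.333.
Overall M = m_obj x M_eye = (-8.333)(8.333) = -69.44.
|M| = 69.44.

69.4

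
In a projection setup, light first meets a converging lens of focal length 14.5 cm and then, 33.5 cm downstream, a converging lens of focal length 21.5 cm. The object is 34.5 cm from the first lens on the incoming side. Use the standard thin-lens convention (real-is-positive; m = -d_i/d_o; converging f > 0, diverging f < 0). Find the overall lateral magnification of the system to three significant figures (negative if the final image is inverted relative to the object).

Applying the thin-lens equation to the first lens, 1/14.5 = 1/34.5 + 1/d_i1, which gives d_i1 = 25.013 cm.
Its lateral magnification is m_1 = -d_i1/d_o1 = -(25.013)/34.5 = -0.7250.
The intermediate image is 25.013 cm to the right of lens 1, so d_o2 = L - d_i1 = 33.5 - 25.013 = 8.487 cm.
Applying the thin-lens equation again with f_2 = 21.5 cm and d_o2 = 8.487 cm gives d_i2 = -14.024 cm.
m_2 = -(-14.024)/(8.487) = 1.6523.
The system's lateral magnification is m_1 m_2 = (-0.7250)(1.6523) = -1.1979.

-1.20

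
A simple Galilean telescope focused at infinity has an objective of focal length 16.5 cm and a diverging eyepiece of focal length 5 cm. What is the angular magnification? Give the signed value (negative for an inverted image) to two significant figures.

M = -f_obj/f_eye = -16.5/(-5) = 3.300.

3.3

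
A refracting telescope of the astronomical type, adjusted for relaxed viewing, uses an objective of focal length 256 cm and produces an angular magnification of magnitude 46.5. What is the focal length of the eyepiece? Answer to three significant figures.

5.51 cm

|M| = f_obj/f_eye, so f_eye = f_obj/|M| = 256/46.5 = 5.505 cm.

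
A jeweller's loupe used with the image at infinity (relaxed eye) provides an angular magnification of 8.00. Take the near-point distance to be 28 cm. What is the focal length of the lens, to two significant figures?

3.5 cm

For the image at infinity, M = D/f.
f = D/M = 28/8.0 = 3.500 cm.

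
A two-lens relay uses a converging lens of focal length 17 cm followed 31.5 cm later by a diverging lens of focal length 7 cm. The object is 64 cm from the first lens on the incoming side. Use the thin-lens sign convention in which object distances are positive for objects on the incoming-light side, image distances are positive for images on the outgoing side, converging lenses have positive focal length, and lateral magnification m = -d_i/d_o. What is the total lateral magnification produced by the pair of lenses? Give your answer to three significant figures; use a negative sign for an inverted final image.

-0.165

Applying the thin-lens equation to the first lens, 1/17 = 1/64 + 1/d_i1, which gives d_i1 = 23.149 cm.
Its lateral magnification is m_1 = -d_i1/d_o1 = -(23.149)/64 = -0.3617.
Object distance for lens 2: d_o2 = 31.5 - 23.149 = 8.351 cm.
Applying the thin-lens equation again with f_2 = -7 cm and d_o2 = 8.351 cm gives d_i2 = -3.808 cm.
m_2 = -(-3.808)/(8.351) = 0.4560.
Overall magnification: m = m_1 m_2 = -0.1649.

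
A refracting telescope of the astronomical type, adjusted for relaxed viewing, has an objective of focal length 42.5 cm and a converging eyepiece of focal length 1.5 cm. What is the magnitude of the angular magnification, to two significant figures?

28

|M| = f_obj/|f_eye| = 42.5/1.5 = 28.333.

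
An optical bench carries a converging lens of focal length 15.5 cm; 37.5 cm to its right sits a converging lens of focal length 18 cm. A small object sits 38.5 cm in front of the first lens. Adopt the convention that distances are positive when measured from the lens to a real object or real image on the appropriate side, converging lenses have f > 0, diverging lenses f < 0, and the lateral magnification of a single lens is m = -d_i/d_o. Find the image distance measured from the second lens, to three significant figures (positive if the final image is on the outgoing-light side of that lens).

Lens 1: 1/d_i1 = 1/f_1 - 1/d_o1 = 1/15.5 - 1/38.5 = 0.03854 cm^-1, so d_i1 = 25.946 cm.
The intermediate image is 25.946 cm to the right of lens 1, so d_o2 = L - d_i1 = 37.5 - 25.946 = 11.554 cm.
Lens 2: 1/d_i2 = 1/f_2 - 1/d_o2 = 1/18 - 1/(11.554) = -0.03099 cm^-1, so d_i2 = -32.266 cm.

-32.3 cm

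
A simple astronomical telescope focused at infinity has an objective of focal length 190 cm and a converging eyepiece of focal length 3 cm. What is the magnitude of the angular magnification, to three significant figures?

63.3

|M| = f_obj/|f_eye| = 190/3 = 63.333.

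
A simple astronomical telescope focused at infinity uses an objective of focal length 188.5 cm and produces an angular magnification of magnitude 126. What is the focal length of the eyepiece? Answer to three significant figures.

|M| = f_obj/f_eye, so f_eye = f_obj/|M| = 188.5/126.0 = 1.496 cm.

1.50 cm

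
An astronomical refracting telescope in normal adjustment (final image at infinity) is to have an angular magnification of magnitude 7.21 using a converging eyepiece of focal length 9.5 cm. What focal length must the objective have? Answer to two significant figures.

|M| = f_obj/|f_eye|, so f_obj = |M| x |f_eye| = 7.21 x 9.5 = 68.495 cm.

68 cm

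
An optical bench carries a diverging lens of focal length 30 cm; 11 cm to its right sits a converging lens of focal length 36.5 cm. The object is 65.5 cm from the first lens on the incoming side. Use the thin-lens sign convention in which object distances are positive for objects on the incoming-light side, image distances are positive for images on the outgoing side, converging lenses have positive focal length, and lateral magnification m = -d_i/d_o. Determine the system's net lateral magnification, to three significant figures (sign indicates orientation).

Applying the thin-lens equation to the first lens, 1/(-30) = 1/65.5 + 1/d_i1, which gives d_i1 = -20.576 cm.
Its lateral magnification is m_1 = -d_i1/d_o1 = -(-20.576)/65.5 = 0.3141.
The intermediate image is virtual, 20.576 cm to the left of lens 1, so d_o2 = L - d_i1 = 11 - (-20.576) = 31.576 cm.
Applying the thin-lens equation again with f_2 = 36.5 cm and d_o2 = 31.576 cm gives d_i2 = -234.058 cm.
m_2 = -(-234.058)/(31.576) = 7.4125.
The system's lateral magnification is m_1 m_2 = (0.3141)(7.4125) = 2.3285.

2.33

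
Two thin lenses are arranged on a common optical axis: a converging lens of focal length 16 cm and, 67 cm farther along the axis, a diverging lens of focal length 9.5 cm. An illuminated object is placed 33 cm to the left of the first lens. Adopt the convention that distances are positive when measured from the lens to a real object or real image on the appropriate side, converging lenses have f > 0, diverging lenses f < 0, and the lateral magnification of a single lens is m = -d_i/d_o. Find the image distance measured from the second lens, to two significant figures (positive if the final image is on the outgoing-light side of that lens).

Applying the thin-lens equation to the first lens, 1/16 = 1/33 + 1/d_i1, which gives d_i1 = 31.059 cm.
That image sits 35.941 cm in front of the second lens, so d_o2 = 35.941 cm.
Applying the thin-lens equation again with f_2 = -9.5 cm and d_o2 = 35.941 cm gives d_i2 = -7.514 cm.

-7.5 cm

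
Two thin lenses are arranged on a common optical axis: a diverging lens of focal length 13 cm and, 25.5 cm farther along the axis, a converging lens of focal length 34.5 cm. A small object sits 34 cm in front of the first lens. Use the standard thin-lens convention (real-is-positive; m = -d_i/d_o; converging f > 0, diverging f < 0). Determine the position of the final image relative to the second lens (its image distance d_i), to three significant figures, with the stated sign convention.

2980 cm

First lens: d_i1 = 1/(1/(-13) - 1/34) = -9.404 cm.
With d_i1 < 0 the first image is virtual and lies on the object side; the object distance for lens 2 is d_o2 = 25.5 - (-9.404) = 34.904 cm.
Second lens: d_i2 = 1/(1/34.5 - 1/(34.904)) = 2978.803 cm.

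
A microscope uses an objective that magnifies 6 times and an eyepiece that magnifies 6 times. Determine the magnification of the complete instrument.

The overall magnification of a compound microscope is the product of the objective and eyepiece magnifications:
M = M_obj x M_eye = 6 x 6 = 36.

36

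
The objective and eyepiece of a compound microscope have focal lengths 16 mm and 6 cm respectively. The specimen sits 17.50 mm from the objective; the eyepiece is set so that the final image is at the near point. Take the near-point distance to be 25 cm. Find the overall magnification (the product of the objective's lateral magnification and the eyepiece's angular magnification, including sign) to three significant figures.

-55.1

Convert to cm: f_obj = 16 mm = 1.6 cm; d_o = 17.50 mm = 1.75 cm.
Objective: 1/d_i = 1/f_obj - 1/d_o = 1/1.6 - 1/1.75 = 0.05357 cm^-1, so d_i = 18.667 cm.
m_obj = -d_i/d_o = -18.667/1.75 = -10.667.
Eyepiece angular magnification (image at near point): M_eye = 1 + D/f_e = 1 + 25/6 = 5.167.
Overall M = m_obj x M_eye = (-10.667)(5.167) = -55.11.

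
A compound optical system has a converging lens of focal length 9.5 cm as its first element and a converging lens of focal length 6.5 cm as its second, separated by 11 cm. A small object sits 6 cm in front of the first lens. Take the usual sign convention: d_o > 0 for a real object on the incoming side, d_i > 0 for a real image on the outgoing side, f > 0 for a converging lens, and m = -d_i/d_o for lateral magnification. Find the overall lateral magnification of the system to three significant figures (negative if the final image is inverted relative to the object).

Applying the thin-lens equation to the first lens, 1/9.5 = 1/6 + 1/d_i1, which gives d_i1 = -16.286 cm.
Its lateral magnification is m_1 = -d_i1/d_o1 = -(-16.286)/6 = 2.7143.
The intermediate image is virtual, 16.286 cm to the left of lens 1, so d_o2 = L - d_i1 = 11 - (-16.286) = 27.286 cm.
Applying the thin-lens equation again with f_2 = 6.5 cm and d_o2 = 27.286 cm gives d_i2 = 8.533 cm.
m_2 = -(8.533)/(27.286) = -0.3127.
Overall magnification: m = m_1 m_2 = -0.8488.

-0.849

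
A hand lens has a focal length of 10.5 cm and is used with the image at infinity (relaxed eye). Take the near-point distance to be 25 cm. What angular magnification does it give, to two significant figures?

2.4

M = D/f = 25/10.5 = 2.381.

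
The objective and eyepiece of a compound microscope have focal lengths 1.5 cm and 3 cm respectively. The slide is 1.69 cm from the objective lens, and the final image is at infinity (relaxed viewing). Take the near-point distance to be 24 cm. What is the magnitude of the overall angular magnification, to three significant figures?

63.2

Objective: 1/d_i = 1/f_obj - 1/d_o = 1/1.5 - 1/1.69 = 0.07495 cm^-1, so d_i = 13.342 cm.
m_obj = -d_i/d_o = -13.342/1.69 = -7.895.
Eyepiece angular magnification (image at infinity): M_eye = D/f_e = 24/3 = 8.000.
Overall M = m_obj x M_eye = (-7.895)(8.000) = -63.16.
|M| = 63.16.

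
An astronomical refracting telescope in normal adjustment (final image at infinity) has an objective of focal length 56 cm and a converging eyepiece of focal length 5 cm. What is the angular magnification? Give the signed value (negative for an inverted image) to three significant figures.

-11.2

M = -f_obj/f_eye = -56/(5) = -11.200.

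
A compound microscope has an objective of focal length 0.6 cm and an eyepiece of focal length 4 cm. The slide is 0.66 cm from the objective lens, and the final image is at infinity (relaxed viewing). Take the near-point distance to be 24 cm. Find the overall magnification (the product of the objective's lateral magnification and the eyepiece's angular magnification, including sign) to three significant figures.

-60.0

Objective: 1/d_i = 1/f_obj - 1/d_o = 1/0.6 - 1/0.66 = 0.15152 cm^-1, so d_i = 6.600 cm.
m_obj = -d_i/d_o = -6.600/0.66 = -10.000.
Eyepiece angular magnification (image at infinity): M_eye = D/f_e = 24/4 = 6.000.
Overall M = m_obj x M_eye = (-10.000)(6.000) = -60.00.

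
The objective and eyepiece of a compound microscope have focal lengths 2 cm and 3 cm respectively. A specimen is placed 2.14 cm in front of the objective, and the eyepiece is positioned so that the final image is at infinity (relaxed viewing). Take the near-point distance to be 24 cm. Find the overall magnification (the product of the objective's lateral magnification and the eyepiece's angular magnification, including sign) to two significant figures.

-110

Objective: 1/d_i = 1/f_obj - 1/d_o = 1/2 - 1/2.14 = 0.03271 cm^-1, so d_i = 30.571 cm.
m_obj = -d_i/d_o = -30.571/2.14 = -14.286.
Eyepiece angular magnification (image at infinity): M_eye = D/f_e = 24/3 = 8.000.
Overall M = m_obj x M_eye = (-14.286)(8.000) = -114.29.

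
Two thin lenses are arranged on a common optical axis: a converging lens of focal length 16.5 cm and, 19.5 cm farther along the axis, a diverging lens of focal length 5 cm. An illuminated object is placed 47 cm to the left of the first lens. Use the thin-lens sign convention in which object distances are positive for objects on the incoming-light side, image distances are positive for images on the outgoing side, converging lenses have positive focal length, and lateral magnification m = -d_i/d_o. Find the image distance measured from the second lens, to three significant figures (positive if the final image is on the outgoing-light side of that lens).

-32.0 cm

Lens 1: 1/d_i1 = 1/f_1 - 1/d_o1 = 1/16.5 - 1/47 = 0.03933 cm^-1, so d_i1 = 25.426 cm.
This image would form 25.426 cm past lens 1, i.e. 5.926 cm beyond lens 2, so it is a virtual object for lens 2: d_o2 = 19.5 - 25.426 = -5.926 cm.
Lens 2: 1/d_i2 = 1/f_2 - 1/d_o2 = 1/(-5) - 1/(-5.926) = -0.03126 cm^-1, so d_i2 = -31.991 cm.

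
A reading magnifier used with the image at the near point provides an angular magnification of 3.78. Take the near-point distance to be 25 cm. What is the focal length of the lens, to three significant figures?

8.99 cm

For the image at the near point, M = 1 + D/f.
f = D/(M - 1) = 25/(3.78 - 1) = 8.993 cm.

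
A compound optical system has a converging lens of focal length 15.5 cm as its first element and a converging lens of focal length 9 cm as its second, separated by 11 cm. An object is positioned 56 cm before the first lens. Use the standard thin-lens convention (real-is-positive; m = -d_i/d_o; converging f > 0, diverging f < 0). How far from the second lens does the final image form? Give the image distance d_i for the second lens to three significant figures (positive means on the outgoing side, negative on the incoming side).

4.83 cm

Applying the thin-lens equation to the first lens, 1/15.5 = 1/56 + 1/d_i1, which gives d_i1 = 21.432 cm.
Since 21.432 cm > 11 cm, the first image lies past the second lens and serves as a virtual object: d_o2 = L - d_i1 = -10.432 cm.
Applying the thin-lens equation again with f_2 = 9 cm and d_o2 = -10.432 cm gives d_i2 = 4.832 cm.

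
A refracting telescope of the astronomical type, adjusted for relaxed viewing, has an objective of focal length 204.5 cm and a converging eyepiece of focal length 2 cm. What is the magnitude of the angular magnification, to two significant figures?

|M| = f_obj/|f_eye| = 204.5/2 = 102.250.

100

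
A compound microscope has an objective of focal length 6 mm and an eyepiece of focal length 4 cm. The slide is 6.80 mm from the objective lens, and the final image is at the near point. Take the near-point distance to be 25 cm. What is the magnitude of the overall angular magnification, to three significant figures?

54.4

Convert to cm: f_obj = 6 mm = 0.6 cm; d_o = 6.80 mm = 0.68 cm.
Objective: 1/d_i = 1/f_obj - 1/d_o = 1/0.6 - 1/0.68 = 0.19608 cm^-1, so d_i = 5.100 cm.
m_obj = -d_i/d_o = -5.100/0.68 = -7.500.
Eyepiece angular magnification (image at near point): M_eye = 1 + D/f_e = 1 + 25/4 = 7.250.
Overall M = m_obj x M_eye = (-7.500)(7.250) = -54.37.
|M| = 54.37.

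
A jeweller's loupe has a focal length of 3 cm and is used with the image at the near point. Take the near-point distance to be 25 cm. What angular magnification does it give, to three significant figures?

9.33

M = 1 + D/f = 1 + 25/3 = 9.333.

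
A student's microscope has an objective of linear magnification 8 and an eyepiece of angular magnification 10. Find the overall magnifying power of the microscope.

80

The overall magnification of a compound microscope is the product of the objective and eyepiece magnifications:
M = M_obj x M_eye = 8 x 10 = 80.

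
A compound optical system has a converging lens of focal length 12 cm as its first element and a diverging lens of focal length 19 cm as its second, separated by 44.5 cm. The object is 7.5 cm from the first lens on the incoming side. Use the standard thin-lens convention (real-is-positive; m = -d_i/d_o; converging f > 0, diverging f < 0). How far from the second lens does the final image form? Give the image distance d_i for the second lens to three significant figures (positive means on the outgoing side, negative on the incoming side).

-14.7 cm

Lens 1: 1/d_i1 = 1/f_1 - 1/d_o1 = 1/12 - 1/7.5 = -0.05000 cm^-1, so d_i1 = -20.000 cm.
With d_i1 < 0 the first image is virtual and lies on the object side; the object distance for lens 2 is d_o2 = 44.5 - (-20.000) = 64.500 cm.
Lens 2: 1/d_i2 = 1/f_2 - 1/d_o2 = 1/(-19) - 1/(64.500) = -0.06814 cm^-1, so d_i2 = -14.677 cm.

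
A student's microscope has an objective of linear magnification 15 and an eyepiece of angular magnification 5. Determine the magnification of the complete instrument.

75

The overall magnification of a compound microscope is the product of the objective and eyepiece magnifications:
M = M_obj x M_eye = 15 x 5 = 75.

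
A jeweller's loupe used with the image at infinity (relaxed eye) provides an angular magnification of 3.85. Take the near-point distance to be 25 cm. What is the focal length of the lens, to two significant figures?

For the image at infinity, M = D/f.
f = D/M = 25/3.85 = 6.494 cm.

6.5 cm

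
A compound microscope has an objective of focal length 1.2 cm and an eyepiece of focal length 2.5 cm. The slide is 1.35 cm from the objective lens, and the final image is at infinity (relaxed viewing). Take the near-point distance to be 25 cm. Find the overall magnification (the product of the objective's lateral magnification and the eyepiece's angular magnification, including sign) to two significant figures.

-80

Objective: 1/d_i = 1/f_obj - 1/d_o = 1/1.2 - 1/1.35 = 0.09259 cm^-1, so d_i = 10.800 cm.
m_obj = -d_i/d_o = -10.800/1.35 = -8.000.
Eyepiece angular magnification (image at infinity): M_eye = D/f_e = 25/2.5 = 10.000.
Overall M = m_obj x M_eye = (-8.000)(10.000) = -80.00.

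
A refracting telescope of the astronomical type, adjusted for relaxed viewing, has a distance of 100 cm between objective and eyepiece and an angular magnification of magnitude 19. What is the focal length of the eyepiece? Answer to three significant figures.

In normal adjustment the tube length equals f_obj + f_eye and |M| = f_obj/f_eye.
So f_obj = 19 f_eye and 19 f_eye + f_eye = 100 cm, giving f_eye = 100/20 = 5.000 cm and f_obj = 95.000 cm.

5.00 cm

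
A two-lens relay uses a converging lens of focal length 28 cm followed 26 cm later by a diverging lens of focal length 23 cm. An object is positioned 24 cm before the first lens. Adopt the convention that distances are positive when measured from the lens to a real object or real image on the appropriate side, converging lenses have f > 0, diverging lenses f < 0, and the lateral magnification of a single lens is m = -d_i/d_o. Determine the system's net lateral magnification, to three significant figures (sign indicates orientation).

Applying the thin-lens equation to the first lens, 1/28 = 1/24 + 1/d_i1, which gives d_i1 = -168.000 cm.
Its lateral magnification is m_1 = -d_i1/d_o1 = -(-168.000)/24 = 7.0000.
The intermediate image is virtual, 168.000 cm to the left of lens 1, so d_o2 = L - d_i1 = 26 - (-168.000) = 194.000 cm.
Applying the thin-lens equation again with f_2 = -23 cm and d_o2 = 194.000 cm gives d_i2 = -20.562 cm.
m_2 = -(-20.562)/(194.000) = 0.1060.
Overall magnification: m = m_1 m_2 = 0.7419.

0.742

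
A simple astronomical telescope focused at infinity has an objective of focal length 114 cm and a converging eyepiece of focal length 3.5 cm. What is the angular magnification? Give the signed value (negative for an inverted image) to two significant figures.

M = -f_obj/f_eye = -114/(3.5) = -32.571.

-33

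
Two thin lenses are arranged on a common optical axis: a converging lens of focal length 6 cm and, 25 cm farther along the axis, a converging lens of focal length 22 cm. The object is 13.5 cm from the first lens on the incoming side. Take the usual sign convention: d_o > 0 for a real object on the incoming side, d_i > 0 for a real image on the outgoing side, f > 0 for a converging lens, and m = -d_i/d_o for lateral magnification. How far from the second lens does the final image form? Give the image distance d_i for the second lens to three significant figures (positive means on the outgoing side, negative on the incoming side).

-40.1 cm

First lens: d_i1 = 1/(1/6 - 1/13.5) = 10.800 cm.
Object distance for lens 2: d_o2 = 25 - 10.800 = 14.200 cm.
Second lens: d_i2 = 1/(1/22 - 1/(14.200)) = -40.051 cm.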